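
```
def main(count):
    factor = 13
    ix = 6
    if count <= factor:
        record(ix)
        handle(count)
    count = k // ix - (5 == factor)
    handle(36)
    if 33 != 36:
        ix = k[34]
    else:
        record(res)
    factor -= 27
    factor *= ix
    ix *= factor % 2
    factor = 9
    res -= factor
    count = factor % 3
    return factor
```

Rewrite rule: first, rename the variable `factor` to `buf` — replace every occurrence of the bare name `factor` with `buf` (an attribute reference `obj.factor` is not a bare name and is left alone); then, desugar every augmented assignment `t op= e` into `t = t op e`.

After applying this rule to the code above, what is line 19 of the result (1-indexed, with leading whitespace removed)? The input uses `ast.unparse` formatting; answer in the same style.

Transformed code:
def main(count):
    buf = 13
    ix = 6
    if count <= buf:
        record(ix)
        handle(count)
    count = k // ix - (5 == buf)
    handle(36)
    if 33 != 36:
        ix = k[34]
    else:
        record(res)
    buf = buf - 27
    buf = buf * ix
    ix = ix * (buf % 2)
    buf = 9
    res = res - buf
    count = buf % 3
    return buf

return buf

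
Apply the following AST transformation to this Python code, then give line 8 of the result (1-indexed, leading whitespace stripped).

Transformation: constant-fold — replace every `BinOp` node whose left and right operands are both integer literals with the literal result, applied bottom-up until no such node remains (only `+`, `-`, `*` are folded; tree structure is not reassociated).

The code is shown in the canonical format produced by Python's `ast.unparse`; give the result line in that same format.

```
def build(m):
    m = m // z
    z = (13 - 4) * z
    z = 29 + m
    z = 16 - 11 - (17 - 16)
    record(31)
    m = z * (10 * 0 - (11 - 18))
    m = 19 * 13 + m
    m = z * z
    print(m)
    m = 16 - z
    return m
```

Transformed code:
def build(m):
    m = m // z
    z = 9 * z
    z = 29 + m
    z = 4
    record(31)
    m = z * 7
    m = 247 + m
    m = z * z
    print(m)
    m = 16 - z
    return m

m = 247 + m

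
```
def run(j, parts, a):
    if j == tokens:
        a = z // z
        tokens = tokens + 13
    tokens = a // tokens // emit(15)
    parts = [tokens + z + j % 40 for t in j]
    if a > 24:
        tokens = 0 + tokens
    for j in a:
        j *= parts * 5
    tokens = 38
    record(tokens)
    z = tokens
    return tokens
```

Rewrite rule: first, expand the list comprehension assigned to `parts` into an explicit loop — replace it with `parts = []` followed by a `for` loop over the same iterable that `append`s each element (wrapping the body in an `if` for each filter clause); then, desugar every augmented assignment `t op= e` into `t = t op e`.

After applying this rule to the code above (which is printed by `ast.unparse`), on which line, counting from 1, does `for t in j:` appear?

7

Transformed code:
def run(j, parts, a):
    if j == tokens:
        a = z // z
        tokens = tokens + 13
    tokens = a // tokens // emit(15)
    parts = []
    for t in j:
        parts.append(tokens + z + j % 40)
    if a > 24:
        tokens = 0 + tokens
    for j in a:
        j = j * (parts * 5)
    tokens = 38
    record(tokens)
    z = tokens
    return tokens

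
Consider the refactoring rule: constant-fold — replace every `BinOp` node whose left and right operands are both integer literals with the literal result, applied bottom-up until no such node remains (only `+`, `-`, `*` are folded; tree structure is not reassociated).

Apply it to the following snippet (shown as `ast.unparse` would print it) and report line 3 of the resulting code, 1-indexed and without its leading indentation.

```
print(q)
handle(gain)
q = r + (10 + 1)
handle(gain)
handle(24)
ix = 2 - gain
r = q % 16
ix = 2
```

Transformed code:
print(q)
handle(gain)
q = r + 11
handle(gain)
handle(24)
ix = 2 - gain
r = q % 16
ix = 2

q = r + 11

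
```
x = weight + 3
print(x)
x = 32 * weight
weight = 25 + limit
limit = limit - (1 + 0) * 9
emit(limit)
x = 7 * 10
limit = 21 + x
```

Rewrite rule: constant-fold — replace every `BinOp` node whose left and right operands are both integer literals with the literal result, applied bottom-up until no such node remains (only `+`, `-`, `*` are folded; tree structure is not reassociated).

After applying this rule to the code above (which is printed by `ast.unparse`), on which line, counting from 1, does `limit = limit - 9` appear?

Transformed code:
x = weight + 3
print(x)
x = 32 * weight
weight = 25 + limit
limit = limit - 9
emit(limit)
x = 70
limit = 21 + x

5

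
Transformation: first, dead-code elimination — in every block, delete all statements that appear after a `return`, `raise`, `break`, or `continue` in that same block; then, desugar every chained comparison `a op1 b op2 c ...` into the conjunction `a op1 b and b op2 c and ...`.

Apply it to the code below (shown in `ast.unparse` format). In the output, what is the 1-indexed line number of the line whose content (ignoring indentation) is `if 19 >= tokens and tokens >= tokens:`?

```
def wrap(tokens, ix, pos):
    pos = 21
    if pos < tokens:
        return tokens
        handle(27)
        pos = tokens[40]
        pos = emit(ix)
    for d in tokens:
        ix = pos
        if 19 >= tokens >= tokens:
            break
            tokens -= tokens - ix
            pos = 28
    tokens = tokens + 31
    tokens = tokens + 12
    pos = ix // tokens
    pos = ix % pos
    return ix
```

Transformed code:
def wrap(tokens, ix, pos):
    pos = 21
    if pos < tokens:
        return tokens
    for d in tokens:
        ix = pos
        if 19 >= tokens and tokens >= tokens:
            break
    tokens = tokens + 31
    tokens = tokens + 12
    pos = ix // tokens
    pos = ix % pos
    return ix

7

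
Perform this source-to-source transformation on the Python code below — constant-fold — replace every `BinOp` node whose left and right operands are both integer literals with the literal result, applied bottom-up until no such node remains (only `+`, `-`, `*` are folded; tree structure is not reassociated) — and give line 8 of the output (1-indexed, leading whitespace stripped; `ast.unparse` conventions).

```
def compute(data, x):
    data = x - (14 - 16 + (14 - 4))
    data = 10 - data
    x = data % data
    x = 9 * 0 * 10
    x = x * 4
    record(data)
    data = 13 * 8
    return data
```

data = 104

Transformed code:
def compute(data, x):
    data = x - 8
    data = 10 - data
    x = data % data
    x = 0
    x = x * 4
    record(data)
    data = 104
    return data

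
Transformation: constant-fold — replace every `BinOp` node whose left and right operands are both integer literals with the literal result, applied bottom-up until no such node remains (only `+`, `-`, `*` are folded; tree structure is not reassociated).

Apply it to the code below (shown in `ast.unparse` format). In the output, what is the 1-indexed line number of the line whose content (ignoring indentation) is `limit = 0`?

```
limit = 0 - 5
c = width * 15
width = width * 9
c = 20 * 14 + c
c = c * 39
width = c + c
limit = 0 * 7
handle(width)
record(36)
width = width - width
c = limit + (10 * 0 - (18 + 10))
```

7

Transformed code:
limit = -5
c = width * 15
width = width * 9
c = 280 + c
c = c * 39
width = c + c
limit = 0
handle(width)
record(36)
width = width - width
c = limit + -28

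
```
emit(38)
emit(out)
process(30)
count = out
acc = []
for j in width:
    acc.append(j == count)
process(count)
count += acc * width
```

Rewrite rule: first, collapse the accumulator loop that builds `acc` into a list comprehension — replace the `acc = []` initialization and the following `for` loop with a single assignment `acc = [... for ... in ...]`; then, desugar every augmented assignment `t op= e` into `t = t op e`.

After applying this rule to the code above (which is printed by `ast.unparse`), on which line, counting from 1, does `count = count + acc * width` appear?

Transformed code:
emit(38)
emit(out)
process(30)
count = out
acc = [j == count for j in width]
process(count)
count = count + acc * width

7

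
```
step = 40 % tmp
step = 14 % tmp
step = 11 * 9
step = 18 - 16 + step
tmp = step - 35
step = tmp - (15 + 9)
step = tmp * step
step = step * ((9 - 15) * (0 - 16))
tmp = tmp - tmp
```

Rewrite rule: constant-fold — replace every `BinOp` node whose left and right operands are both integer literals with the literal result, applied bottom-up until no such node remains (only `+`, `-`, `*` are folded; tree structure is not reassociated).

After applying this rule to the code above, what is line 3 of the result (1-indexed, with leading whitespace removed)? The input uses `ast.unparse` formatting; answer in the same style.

Transformed code:
step = 40 % tmp
step = 14 % tmp
step = 99
step = 2 + step
tmp = step - 35
step = tmp - 24
step = tmp * step
step = step * 96
tmp = tmp - tmp

step = 99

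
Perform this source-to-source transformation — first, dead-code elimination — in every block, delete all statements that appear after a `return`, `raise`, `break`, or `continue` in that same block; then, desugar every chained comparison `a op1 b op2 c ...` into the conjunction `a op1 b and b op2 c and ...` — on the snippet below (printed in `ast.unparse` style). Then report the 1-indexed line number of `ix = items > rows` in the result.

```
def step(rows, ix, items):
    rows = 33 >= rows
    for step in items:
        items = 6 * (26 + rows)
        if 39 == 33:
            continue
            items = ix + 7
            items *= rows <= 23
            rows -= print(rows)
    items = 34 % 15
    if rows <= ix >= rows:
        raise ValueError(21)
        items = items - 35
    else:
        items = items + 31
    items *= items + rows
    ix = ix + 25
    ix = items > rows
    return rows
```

14

Transformed code:
def step(rows, ix, items):
    rows = 33 >= rows
    for step in items:
        items = 6 * (26 + rows)
        if 39 == 33:
            continue
    items = 34 % 15
    if rows <= ix and ix >= rows:
        raise ValueError(21)
    else:
        items = items + 31
    items *= items + rows
    ix = ix + 25
    ix = items > rows
    return rows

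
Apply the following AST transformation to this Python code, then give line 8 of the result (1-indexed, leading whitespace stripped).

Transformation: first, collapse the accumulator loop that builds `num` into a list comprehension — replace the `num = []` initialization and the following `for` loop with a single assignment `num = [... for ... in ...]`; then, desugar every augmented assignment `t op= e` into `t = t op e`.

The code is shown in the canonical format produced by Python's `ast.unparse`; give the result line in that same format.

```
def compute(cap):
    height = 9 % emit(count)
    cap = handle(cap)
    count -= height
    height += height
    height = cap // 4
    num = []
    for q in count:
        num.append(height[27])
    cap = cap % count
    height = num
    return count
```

Transformed code:
def compute(cap):
    height = 9 % emit(count)
    cap = handle(cap)
    count = count - height
    height = height + height
    height = cap // 4
    num = [height[27] for q in count]
    cap = cap % count
    height = num
    return count

cap = cap % count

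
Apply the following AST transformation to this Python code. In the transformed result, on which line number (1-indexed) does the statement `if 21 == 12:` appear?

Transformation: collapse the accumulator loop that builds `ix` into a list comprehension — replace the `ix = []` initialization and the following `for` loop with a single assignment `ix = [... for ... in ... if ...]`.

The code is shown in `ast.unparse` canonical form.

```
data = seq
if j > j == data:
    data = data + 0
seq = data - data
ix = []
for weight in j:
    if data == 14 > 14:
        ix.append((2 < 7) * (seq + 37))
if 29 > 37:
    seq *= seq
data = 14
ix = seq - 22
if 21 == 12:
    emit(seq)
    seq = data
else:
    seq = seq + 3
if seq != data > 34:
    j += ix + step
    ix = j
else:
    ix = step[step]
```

10

Transformed code:
data = seq
if j > j == data:
    data = data + 0
seq = data - data
ix = [(2 < 7) * (seq + 37) for weight in j if data == 14 > 14]
if 29 > 37:
    seq *= seq
data = 14
ix = seq - 22
if 21 == 12:
    emit(seq)
    seq = data
else:
    seq = seq + 3
if seq != data > 34:
    j += ix + step
    ix = j
else:
    ix = step[step]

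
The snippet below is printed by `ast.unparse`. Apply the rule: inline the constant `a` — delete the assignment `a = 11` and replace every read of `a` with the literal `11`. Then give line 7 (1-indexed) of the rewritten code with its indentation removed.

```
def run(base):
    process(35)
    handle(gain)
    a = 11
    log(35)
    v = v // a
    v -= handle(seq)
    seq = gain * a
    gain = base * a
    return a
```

seq = gain * 11

Transformed code:
def run(base):
    process(35)
    handle(gain)
    log(35)
    v = v // 11
    v -= handle(seq)
    seq = gain * 11
    gain = base * 11
    return 11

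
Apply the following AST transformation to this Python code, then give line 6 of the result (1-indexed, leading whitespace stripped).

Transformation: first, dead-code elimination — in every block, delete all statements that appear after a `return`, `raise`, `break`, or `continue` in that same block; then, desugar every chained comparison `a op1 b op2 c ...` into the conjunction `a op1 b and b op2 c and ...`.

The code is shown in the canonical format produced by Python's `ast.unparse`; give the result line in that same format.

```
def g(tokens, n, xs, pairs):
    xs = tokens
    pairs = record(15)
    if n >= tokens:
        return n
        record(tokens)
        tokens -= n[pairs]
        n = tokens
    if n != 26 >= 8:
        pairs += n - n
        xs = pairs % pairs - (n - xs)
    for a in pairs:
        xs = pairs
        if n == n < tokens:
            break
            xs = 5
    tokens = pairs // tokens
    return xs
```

Transformed code:
def g(tokens, n, xs, pairs):
    xs = tokens
    pairs = record(15)
    if n >= tokens:
        return n
    if n != 26 and 26 >= 8:
        pairs += n - n
        xs = pairs % pairs - (n - xs)
    for a in pairs:
        xs = pairs
        if n == n and n < tokens:
            break
    tokens = pairs // tokens
    return xs

if n != 26 and 26 >= 8:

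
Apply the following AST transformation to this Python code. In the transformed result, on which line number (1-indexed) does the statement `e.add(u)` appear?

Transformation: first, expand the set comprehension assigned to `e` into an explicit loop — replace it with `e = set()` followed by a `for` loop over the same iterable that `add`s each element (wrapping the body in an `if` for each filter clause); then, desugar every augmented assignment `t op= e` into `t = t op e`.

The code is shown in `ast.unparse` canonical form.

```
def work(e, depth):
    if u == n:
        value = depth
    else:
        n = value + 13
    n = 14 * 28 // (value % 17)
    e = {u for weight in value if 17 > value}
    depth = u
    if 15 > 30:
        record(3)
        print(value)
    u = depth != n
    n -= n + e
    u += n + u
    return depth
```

10

Transformed code:
def work(e, depth):
    if u == n:
        value = depth
    else:
        n = value + 13
    n = 14 * 28 // (value % 17)
    e = set()
    for weight in value:
        if 17 > value:
            e.add(u)
    depth = u
    if 15 > 30:
        record(3)
        print(value)
    u = depth != n
    n = n - (n + e)
    u = u + (n + u)
    return depth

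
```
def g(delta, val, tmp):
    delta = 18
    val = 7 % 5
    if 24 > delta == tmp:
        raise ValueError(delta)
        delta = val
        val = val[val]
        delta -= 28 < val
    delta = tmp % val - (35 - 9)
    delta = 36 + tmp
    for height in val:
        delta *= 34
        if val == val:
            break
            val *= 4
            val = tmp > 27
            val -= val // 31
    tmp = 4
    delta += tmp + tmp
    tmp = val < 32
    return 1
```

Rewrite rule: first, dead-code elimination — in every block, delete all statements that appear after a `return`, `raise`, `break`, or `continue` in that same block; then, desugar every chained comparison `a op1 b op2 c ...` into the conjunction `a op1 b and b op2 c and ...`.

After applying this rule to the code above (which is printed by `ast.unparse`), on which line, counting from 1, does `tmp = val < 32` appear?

14

Transformed code:
def g(delta, val, tmp):
    delta = 18
    val = 7 % 5
    if 24 > delta and delta == tmp:
        raise ValueError(delta)
    delta = tmp % val - (35 - 9)
    delta = 36 + tmp
    for height in val:
        delta *= 34
        if val == val:
            break
    tmp = 4
    delta += tmp + tmp
    tmp = val < 32
    return 1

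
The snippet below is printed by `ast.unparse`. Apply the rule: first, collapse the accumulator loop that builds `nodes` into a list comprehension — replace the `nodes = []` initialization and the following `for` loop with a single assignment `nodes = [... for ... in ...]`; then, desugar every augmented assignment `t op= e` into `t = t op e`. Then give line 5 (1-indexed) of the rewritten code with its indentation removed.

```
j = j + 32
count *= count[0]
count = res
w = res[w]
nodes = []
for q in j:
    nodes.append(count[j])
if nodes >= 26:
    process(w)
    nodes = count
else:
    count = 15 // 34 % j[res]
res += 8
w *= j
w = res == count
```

nodes = [count[j] for q in j]

Transformed code:
j = j + 32
count = count * count[0]
count = res
w = res[w]
nodes = [count[j] for q in j]
if nodes >= 26:
    process(w)
    nodes = count
else:
    count = 15 // 34 % j[res]
res = res + 8
w = w * j
w = res == count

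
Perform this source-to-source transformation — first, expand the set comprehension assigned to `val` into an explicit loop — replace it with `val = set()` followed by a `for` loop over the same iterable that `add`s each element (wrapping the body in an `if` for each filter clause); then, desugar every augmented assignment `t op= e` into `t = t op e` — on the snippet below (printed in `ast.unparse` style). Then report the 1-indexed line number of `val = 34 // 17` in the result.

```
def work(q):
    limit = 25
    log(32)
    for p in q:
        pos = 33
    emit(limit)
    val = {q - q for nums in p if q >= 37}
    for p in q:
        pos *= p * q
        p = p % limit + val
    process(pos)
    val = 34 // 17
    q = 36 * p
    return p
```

15

Transformed code:
def work(q):
    limit = 25
    log(32)
    for p in q:
        pos = 33
    emit(limit)
    val = set()
    for nums in p:
        if q >= 37:
            val.add(q - q)
    for p in q:
        pos = pos * (p * q)
        p = p % limit + val
    process(pos)
    val = 34 // 17
    q = 36 * p
    return p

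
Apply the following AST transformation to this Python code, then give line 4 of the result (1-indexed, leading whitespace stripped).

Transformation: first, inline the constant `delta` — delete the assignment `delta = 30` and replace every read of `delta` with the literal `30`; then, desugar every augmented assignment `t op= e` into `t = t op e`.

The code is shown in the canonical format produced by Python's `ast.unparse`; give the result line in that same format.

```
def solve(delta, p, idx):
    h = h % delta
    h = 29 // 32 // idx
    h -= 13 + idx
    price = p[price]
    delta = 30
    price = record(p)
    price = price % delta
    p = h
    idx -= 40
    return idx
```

h = h - (13 + idx)

Transformed code:
def solve(delta, p, idx):
    h = h % 30
    h = 29 // 32 // idx
    h = h - (13 + idx)
    price = p[price]
    price = record(p)
    price = price % 30
    p = h
    idx = idx - 40
    return idx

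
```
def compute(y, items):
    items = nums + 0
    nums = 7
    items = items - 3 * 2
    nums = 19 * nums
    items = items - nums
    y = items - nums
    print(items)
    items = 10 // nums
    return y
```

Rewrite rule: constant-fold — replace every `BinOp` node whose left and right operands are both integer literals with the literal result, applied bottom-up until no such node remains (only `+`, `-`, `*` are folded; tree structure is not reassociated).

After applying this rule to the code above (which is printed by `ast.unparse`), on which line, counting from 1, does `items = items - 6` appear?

Transformed code:
def compute(y, items):
    items = nums + 0
    nums = 7
    items = items - 6
    nums = 19 * nums
    items = items - nums
    y = items - nums
    print(items)
    items = 10 // nums
    return y

4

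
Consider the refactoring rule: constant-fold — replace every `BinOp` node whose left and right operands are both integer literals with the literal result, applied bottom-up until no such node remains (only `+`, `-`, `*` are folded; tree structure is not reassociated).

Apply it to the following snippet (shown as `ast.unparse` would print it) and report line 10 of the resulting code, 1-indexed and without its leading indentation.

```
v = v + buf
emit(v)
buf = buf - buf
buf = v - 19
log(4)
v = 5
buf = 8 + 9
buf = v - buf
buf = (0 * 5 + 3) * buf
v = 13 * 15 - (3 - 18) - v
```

Transformed code:
v = v + buf
emit(v)
buf = buf - buf
buf = v - 19
log(4)
v = 5
buf = 17
buf = v - buf
buf = 3 * buf
v = 210 - v

v = 210 - v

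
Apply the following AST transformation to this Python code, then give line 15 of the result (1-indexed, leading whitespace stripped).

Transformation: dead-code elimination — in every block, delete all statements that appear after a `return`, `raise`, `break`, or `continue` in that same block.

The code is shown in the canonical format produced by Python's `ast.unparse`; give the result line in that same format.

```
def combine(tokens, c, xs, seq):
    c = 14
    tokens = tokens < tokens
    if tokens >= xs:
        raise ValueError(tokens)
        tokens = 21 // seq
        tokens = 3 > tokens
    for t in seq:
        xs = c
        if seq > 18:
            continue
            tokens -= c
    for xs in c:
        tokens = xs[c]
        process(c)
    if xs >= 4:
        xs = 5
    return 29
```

Transformed code:
def combine(tokens, c, xs, seq):
    c = 14
    tokens = tokens < tokens
    if tokens >= xs:
        raise ValueError(tokens)
    for t in seq:
        xs = c
        if seq > 18:
            continue
    for xs in c:
        tokens = xs[c]
        process(c)
    if xs >= 4:
        xs = 5
    return 29

return 29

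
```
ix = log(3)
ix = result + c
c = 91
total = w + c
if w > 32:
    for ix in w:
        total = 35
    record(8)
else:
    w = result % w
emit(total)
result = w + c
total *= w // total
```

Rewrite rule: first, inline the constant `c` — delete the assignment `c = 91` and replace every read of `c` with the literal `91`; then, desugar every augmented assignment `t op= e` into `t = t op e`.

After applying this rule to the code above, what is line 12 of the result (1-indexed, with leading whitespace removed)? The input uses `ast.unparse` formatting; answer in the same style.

total = total * (w // total)

Transformed code:
ix = log(3)
ix = result + 91
total = w + 91
if w > 32:
    for ix in w:
        total = 35
    record(8)
else:
    w = result % w
emit(total)
result = w + 91
total = total * (w // total)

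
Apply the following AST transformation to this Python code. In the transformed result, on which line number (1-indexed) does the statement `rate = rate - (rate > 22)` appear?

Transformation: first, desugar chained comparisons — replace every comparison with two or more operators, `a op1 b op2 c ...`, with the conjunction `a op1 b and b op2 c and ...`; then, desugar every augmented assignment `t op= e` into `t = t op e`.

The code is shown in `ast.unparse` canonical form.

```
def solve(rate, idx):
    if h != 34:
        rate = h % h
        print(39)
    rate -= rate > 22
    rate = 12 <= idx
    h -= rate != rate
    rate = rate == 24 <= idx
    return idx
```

5

Transformed code:
def solve(rate, idx):
    if h != 34:
        rate = h % h
        print(39)
    rate = rate - (rate > 22)
    rate = 12 <= idx
    h = h - (rate != rate)
    rate = rate == 24 and 24 <= idx
    return idx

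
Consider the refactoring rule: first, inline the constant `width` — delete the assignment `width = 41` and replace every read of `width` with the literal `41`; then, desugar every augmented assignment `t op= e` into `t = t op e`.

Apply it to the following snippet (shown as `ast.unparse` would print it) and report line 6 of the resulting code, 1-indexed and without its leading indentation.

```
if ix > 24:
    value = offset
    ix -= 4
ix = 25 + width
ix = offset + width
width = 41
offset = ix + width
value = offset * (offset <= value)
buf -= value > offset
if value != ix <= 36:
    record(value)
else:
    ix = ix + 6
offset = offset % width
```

Transformed code:
if ix > 24:
    value = offset
    ix = ix - 4
ix = 25 + 41
ix = offset + 41
offset = ix + 41
value = offset * (offset <= value)
buf = buf - (value > offset)
if value != ix <= 36:
    record(value)
else:
    ix = ix + 6
offset = offset % 41

offset = ix + 41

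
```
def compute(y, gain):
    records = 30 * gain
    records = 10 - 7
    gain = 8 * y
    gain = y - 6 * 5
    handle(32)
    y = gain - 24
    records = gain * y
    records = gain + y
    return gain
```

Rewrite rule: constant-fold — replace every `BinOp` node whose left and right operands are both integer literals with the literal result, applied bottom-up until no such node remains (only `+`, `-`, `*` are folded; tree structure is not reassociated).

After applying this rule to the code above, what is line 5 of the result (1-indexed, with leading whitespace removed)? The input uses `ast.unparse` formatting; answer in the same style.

gain = y - 30

Transformed code:
def compute(y, gain):
    records = 30 * gain
    records = 3
    gain = 8 * y
    gain = y - 30
    handle(32)
    y = gain - 24
    records = gain * y
    records = gain + y
    return gain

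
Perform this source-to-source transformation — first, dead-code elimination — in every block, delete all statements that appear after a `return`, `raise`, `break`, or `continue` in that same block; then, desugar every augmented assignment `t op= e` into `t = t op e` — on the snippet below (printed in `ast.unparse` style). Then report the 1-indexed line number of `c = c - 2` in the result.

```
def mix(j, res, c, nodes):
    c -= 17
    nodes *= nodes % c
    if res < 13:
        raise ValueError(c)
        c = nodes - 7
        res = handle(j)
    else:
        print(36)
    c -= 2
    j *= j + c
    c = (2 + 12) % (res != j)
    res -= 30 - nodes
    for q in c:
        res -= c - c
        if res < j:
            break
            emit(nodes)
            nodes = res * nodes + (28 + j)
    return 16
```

8

Transformed code:
def mix(j, res, c, nodes):
    c = c - 17
    nodes = nodes * (nodes % c)
    if res < 13:
        raise ValueError(c)
    else:
        print(36)
    c = c - 2
    j = j * (j + c)
    c = (2 + 12) % (res != j)
    res = res - (30 - nodes)
    for q in c:
        res = res - (c - c)
        if res < j:
            break
    return 16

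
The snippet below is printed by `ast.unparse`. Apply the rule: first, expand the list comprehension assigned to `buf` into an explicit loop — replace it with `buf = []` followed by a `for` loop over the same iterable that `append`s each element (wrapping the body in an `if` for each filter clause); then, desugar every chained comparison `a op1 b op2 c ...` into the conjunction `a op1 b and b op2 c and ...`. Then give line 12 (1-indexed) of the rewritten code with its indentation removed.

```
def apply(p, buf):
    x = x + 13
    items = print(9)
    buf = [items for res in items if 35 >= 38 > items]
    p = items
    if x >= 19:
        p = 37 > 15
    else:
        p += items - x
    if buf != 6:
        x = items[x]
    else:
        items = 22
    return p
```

p += items - x

Transformed code:
def apply(p, buf):
    x = x + 13
    items = print(9)
    buf = []
    for res in items:
        if 35 >= 38 and 38 > items:
            buf.append(items)
    p = items
    if x >= 19:
        p = 37 > 15
    else:
        p += items - x
    if buf != 6:
        x = items[x]
    else:
        items = 22
    return p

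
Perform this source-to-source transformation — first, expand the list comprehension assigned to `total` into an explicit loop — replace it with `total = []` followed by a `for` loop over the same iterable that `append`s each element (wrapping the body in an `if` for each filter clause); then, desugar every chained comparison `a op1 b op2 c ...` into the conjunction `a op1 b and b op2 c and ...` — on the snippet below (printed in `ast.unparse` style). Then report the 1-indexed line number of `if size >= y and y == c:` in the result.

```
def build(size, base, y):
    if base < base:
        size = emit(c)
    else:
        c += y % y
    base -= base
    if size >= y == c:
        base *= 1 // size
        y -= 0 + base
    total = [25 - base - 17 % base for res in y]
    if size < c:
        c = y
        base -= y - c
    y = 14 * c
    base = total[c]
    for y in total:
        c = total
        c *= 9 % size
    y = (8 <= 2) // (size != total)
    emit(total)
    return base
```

7

Transformed code:
def build(size, base, y):
    if base < base:
        size = emit(c)
    else:
        c += y % y
    base -= base
    if size >= y and y == c:
        base *= 1 // size
        y -= 0 + base
    total = []
    for res in y:
        total.append(25 - base - 17 % base)
    if size < c:
        c = y
        base -= y - c
    y = 14 * c
    base = total[c]
    for y in total:
        c = total
        c *= 9 % size
    y = (8 <= 2) // (size != total)
    emit(total)
    return base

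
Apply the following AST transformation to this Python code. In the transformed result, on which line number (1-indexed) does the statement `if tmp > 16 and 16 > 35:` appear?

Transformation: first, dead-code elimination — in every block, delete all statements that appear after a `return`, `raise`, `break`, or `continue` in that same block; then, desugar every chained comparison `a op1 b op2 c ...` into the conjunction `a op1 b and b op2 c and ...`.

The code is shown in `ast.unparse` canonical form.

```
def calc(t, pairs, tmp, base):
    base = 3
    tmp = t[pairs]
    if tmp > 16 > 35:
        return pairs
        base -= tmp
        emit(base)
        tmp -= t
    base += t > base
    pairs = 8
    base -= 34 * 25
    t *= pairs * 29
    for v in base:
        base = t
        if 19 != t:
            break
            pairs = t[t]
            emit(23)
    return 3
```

4

Transformed code:
def calc(t, pairs, tmp, base):
    base = 3
    tmp = t[pairs]
    if tmp > 16 and 16 > 35:
        return pairs
    base += t > base
    pairs = 8
    base -= 34 * 25
    t *= pairs * 29
    for v in base:
        base = t
        if 19 != t:
            break
    return 3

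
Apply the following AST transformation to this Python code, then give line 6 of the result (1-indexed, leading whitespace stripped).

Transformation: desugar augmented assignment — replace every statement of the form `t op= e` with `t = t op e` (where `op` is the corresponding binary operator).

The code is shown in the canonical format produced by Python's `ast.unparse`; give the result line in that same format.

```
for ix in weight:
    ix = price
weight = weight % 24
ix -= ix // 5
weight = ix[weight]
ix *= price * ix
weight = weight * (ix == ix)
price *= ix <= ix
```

Transformed code:
for ix in weight:
    ix = price
weight = weight % 24
ix = ix - ix // 5
weight = ix[weight]
ix = ix * (price * ix)
weight = weight * (ix == ix)
price = price * (ix <= ix)

ix = ix * (price * ix)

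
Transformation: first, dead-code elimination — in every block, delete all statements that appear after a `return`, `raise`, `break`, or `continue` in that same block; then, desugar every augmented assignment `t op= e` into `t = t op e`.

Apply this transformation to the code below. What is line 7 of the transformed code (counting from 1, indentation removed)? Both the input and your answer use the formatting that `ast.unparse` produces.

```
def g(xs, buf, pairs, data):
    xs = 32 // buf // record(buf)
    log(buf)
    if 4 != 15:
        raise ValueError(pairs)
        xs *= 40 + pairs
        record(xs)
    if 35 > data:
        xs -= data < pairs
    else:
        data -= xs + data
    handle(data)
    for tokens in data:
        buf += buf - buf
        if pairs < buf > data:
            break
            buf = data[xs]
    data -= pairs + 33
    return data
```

xs = xs - (data < pairs)

Transformed code:
def g(xs, buf, pairs, data):
    xs = 32 // buf // record(buf)
    log(buf)
    if 4 != 15:
        raise ValueError(pairs)
    if 35 > data:
        xs = xs - (data < pairs)
    else:
        data = data - (xs + data)
    handle(data)
    for tokens in data:
        buf = buf + (buf - buf)
        if pairs < buf > data:
            break
    data = data - (pairs + 33)
    return data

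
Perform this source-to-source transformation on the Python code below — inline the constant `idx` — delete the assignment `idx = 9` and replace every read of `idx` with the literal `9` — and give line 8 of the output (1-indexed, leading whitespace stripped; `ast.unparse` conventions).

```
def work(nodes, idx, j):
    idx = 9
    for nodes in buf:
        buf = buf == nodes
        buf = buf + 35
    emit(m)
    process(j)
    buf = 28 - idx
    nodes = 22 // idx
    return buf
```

Transformed code:
def work(nodes, idx, j):
    for nodes in buf:
        buf = buf == nodes
        buf = buf + 35
    emit(m)
    process(j)
    buf = 28 - 9
    nodes = 22 // 9
    return buf

nodes = 22 // 9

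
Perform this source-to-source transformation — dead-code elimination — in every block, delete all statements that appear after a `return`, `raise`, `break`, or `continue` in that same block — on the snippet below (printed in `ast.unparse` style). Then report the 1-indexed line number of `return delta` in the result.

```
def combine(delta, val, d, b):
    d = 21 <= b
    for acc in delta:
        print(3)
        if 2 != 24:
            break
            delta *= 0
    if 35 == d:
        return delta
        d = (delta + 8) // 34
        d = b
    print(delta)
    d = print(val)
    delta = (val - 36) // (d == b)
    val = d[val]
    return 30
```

Transformed code:
def combine(delta, val, d, b):
    d = 21 <= b
    for acc in delta:
        print(3)
        if 2 != 24:
            break
    if 35 == d:
        return delta
    print(delta)
    d = print(val)
    delta = (val - 36) // (d == b)
    val = d[val]
    return 30

8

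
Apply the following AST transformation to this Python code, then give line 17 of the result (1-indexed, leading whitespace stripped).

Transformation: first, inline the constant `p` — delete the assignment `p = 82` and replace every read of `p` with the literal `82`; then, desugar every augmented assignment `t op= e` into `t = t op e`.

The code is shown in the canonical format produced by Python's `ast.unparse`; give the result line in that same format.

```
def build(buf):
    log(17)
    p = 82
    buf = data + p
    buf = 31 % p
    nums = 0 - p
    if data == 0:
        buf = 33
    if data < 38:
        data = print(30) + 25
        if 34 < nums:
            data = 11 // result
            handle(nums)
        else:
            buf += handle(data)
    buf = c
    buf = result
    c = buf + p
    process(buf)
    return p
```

c = buf + 82

Transformed code:
def build(buf):
    log(17)
    buf = data + 82
    buf = 31 % 82
    nums = 0 - 82
    if data == 0:
        buf = 33
    if data < 38:
        data = print(30) + 25
        if 34 < nums:
            data = 11 // result
            handle(nums)
        else:
            buf = buf + handle(data)
    buf = c
    buf = result
    c = buf + 82
    process(buf)
    return 82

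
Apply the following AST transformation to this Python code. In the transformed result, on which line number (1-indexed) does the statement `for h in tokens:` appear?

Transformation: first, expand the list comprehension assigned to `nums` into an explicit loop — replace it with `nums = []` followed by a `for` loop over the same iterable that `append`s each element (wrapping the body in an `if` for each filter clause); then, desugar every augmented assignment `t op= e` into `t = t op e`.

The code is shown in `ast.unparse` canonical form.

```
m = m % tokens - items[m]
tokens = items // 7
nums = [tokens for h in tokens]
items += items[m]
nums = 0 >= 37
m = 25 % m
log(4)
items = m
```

Transformed code:
m = m % tokens - items[m]
tokens = items // 7
nums = []
for h in tokens:
    nums.append(tokens)
items = items + items[m]
nums = 0 >= 37
m = 25 % m
log(4)
items = m

4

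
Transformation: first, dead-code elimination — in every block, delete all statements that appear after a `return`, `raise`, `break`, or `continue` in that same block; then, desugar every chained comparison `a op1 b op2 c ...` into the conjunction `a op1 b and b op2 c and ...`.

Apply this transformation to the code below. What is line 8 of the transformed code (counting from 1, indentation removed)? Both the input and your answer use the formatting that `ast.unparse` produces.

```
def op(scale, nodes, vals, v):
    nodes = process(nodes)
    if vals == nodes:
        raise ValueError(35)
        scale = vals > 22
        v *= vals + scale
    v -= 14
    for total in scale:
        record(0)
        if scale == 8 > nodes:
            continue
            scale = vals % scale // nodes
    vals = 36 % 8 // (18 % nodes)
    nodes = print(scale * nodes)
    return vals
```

if scale == 8 and 8 > nodes:

Transformed code:
def op(scale, nodes, vals, v):
    nodes = process(nodes)
    if vals == nodes:
        raise ValueError(35)
    v -= 14
    for total in scale:
        record(0)
        if scale == 8 and 8 > nodes:
            continue
    vals = 36 % 8 // (18 % nodes)
    nodes = print(scale * nodes)
    return vals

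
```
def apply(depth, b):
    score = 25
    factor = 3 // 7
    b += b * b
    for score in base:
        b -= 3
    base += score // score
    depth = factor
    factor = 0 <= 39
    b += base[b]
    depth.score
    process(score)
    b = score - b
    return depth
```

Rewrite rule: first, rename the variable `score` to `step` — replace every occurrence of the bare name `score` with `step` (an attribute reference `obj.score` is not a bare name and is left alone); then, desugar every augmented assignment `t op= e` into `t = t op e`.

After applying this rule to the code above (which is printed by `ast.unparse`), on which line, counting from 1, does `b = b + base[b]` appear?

Transformed code:
def apply(depth, b):
    step = 25
    factor = 3 // 7
    b = b + b * b
    for step in base:
        b = b - 3
    base = base + step // step
    depth = factor
    factor = 0 <= 39
    b = b + base[b]
    depth.score
    process(step)
    b = step - b
    return depth

10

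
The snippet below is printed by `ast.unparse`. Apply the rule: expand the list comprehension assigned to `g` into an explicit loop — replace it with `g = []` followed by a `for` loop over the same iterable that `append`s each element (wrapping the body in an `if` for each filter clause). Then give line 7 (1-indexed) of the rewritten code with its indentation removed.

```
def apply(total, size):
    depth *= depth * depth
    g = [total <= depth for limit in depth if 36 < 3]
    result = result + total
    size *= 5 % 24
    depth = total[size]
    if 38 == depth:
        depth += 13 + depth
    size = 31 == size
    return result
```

Transformed code:
def apply(total, size):
    depth *= depth * depth
    g = []
    for limit in depth:
        if 36 < 3:
            g.append(total <= depth)
    result = result + total
    size *= 5 % 24
    depth = total[size]
    if 38 == depth:
        depth += 13 + depth
    size = 31 == size
    return result

result = result + total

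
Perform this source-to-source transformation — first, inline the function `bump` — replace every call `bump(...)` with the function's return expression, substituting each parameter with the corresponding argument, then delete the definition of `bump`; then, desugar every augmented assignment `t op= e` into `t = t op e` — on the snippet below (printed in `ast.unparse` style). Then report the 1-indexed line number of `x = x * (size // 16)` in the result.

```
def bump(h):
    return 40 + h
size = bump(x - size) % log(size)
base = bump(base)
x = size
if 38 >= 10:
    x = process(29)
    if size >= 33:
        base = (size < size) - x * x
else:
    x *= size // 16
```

Transformed code:
size = (40 + (x - size)) % log(size)
base = 40 + base
x = size
if 38 >= 10:
    x = process(29)
    if size >= 33:
        base = (size < size) - x * x
else:
    x = x * (size // 16)

9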